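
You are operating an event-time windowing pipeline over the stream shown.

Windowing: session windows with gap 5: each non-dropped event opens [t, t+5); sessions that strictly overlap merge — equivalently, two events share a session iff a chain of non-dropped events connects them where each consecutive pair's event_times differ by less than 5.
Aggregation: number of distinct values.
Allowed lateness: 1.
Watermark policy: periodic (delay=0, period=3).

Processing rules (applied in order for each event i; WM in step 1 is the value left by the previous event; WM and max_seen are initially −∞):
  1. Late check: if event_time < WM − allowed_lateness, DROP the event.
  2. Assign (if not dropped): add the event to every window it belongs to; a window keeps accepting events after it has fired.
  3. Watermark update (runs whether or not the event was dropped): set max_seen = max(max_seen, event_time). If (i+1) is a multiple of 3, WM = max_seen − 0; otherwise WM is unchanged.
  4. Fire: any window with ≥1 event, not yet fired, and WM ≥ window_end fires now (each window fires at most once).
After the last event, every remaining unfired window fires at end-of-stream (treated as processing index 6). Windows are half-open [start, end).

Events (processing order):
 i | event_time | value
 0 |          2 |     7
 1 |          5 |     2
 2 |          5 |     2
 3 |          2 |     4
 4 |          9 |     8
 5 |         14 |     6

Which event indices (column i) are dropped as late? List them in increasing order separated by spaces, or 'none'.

3

i=0 t=2 v=7: → [2,7); WM=−∞
i=1 t=5 v=2: → [2,10); WM=−∞
i=2 t=5 v=2: → [2,10); WM=5
i=3 t=2 v=4: DROP (t<5-1); WM=5
i=4 t=9 v=8: → [2,14); WM=5
i=5 t=14 v=6: → [14,19); WM=14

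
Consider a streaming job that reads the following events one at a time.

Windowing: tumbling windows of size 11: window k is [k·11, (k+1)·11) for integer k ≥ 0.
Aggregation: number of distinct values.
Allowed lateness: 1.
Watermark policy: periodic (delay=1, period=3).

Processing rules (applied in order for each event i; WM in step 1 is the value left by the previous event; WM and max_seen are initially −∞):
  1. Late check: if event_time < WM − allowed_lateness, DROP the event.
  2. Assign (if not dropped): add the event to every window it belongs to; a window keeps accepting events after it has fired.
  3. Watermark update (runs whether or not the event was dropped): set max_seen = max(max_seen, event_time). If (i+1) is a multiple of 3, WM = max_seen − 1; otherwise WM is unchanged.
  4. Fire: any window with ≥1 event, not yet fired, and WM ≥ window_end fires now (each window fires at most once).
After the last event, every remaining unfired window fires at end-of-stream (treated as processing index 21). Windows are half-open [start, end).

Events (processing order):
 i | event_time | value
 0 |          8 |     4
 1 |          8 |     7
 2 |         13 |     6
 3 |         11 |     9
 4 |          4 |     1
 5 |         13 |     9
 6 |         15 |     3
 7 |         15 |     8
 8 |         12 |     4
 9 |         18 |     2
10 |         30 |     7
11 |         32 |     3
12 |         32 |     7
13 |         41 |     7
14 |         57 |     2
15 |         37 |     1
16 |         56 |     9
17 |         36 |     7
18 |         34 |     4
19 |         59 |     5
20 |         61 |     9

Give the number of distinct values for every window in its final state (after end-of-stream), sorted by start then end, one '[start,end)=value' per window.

i=0 t=8 v=4: → [0,11); WM=−∞
i=1 t=8 v=7: → [0,11); WM=−∞
i=2 t=13 v=6: → [11,22); WM=12; [0,11) fires=2
i=3 t=11 v=9: → [11,22); WM=12
i=4 t=4 v=1: DROP (t<12-1); WM=12
i=5 t=13 v=9: → [11,22); WM=12
i=6 t=15 v=3: → [11,22); WM=12
i=7 t=15 v=8: → [11,22); WM=12
i=8 t=12 v=4: → [11,22); WM=14
i=9 t=18 v=2: → [11,22); WM=14
i=10 t=30 v=7: → [22,33); WM=14
i=11 t=32 v=3: → [22,33); WM=31; [11,22) fires=6
i=12 t=32 v=7: → [22,33); WM=31
i=13 t=41 v=7: → [33,44); WM=31
i=14 t=57 v=2: → [55,66); WM=56; [22,33) fires=2 [33,44) fires=1
i=15 t=37 v=1: DROP (t<56-1); WM=56
i=16 t=56 v=9: → [55,66); WM=56
i=17 t=36 v=7: DROP (t<56-1); WM=56
i=18 t=34 v=4: DROP (t<56-1); WM=56
i=19 t=59 v=5: → [55,66); WM=56
i=20 t=61 v=9: → [55,66); WM=60

[0,11)=2 [11,22)=6 [22,33)=2 [33,44)=1 [55,66)=3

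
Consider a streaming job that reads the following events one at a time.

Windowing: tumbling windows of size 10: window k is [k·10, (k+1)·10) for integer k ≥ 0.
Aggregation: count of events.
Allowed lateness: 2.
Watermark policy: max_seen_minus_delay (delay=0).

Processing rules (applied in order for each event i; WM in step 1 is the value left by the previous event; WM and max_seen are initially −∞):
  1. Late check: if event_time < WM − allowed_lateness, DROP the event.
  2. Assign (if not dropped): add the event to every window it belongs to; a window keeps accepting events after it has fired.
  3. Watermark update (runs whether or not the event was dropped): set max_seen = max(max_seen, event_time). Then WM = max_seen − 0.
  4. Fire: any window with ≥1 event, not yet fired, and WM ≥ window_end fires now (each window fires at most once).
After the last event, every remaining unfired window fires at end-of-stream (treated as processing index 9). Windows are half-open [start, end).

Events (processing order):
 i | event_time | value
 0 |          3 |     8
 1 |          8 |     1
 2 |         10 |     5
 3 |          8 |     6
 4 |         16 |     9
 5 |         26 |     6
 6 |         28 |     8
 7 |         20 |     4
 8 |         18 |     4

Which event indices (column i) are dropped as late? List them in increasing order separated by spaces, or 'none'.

i=0 t=3 v=8: → [0,10); WM=3
i=1 t=8 v=1: → [0,10); WM=8
i=2 t=10 v=5: → [10,20); WM=10; [0,10) fires=2
i=3 t=8 v=6: → [0,10); WM=10
i=4 t=16 v=9: → [10,20); WM=16
i=5 t=26 v=6: → [20,30); WM=26; [10,20) fires=2
i=6 t=28 v=8: → [20,30); WM=28
i=7 t=20 v=4: DROP (t<28-2); WM=28
i=8 t=18 v=4: DROP (t<28-2); WM=28

7 8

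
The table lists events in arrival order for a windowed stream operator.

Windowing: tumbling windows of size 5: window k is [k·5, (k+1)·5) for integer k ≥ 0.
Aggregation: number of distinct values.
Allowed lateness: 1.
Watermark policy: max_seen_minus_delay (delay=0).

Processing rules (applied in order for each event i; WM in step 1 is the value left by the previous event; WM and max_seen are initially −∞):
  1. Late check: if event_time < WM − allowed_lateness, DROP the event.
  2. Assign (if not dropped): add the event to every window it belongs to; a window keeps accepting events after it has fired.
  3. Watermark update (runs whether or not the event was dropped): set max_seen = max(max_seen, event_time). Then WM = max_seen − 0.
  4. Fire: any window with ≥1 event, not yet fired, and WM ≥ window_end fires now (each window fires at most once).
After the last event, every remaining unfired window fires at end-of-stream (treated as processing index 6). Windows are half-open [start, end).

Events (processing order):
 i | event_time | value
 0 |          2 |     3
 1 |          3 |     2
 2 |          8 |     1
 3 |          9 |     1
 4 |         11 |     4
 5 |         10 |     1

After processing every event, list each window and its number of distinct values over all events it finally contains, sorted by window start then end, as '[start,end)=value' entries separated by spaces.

i=0 t=2 v=3: → [0,5); WM=2
i=1 t=3 v=2: → [0,5); WM=3
i=2 t=8 v=1: → [5,10); WM=8; [0,5) fires=2
i=3 t=9 v=1: → [5,10); WM=9
i=4 t=11 v=4: → [10,15); WM=11; [5,10) fires=1
i=5 t=10 v=1: → [10,15); WM=11

[0,5)=2 [5,10)=1 [10,15)=2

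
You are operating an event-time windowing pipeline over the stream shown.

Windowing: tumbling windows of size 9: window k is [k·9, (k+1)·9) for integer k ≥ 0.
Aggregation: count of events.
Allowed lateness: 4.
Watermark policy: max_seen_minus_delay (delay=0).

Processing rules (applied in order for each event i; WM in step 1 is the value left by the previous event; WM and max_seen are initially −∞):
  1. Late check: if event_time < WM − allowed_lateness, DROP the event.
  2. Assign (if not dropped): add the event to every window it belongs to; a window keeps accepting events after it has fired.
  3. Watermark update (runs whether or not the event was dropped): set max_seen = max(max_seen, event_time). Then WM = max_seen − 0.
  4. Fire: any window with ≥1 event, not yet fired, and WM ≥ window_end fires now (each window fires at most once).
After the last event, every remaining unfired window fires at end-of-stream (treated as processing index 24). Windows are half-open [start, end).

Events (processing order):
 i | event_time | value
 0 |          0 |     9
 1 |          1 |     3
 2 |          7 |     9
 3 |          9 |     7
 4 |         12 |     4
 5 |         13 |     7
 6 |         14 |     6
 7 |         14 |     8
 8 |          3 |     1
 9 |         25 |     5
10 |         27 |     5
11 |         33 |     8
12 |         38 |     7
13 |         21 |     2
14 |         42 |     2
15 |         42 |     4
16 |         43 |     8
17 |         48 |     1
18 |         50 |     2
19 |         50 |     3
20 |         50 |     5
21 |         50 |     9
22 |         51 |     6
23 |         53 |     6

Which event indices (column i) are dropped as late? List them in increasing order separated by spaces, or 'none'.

8 13

i=0 t=0 v=9: → [0,9); WM=0
i=1 t=1 v=3: → [0,9); WM=1
i=2 t=7 v=9: → [0,9); WM=7
i=3 t=9 v=7: → [9,18); WM=9; [0,9) fires=3
i=4 t=12 v=4: → [9,18); WM=12
i=5 t=13 v=7: → [9,18); WM=13
i=6 t=14 v=6: → [9,18); WM=14
i=7 t=14 v=8: → [9,18); WM=14
i=8 t=3 v=1: DROP (t<14-4); WM=14
i=9 t=25 v=5: → [18,27); WM=25; [9,18) fires=5
i=10 t=27 v=5: → [27,36); WM=27; [18,27) fires=1
i=11 t=33 v=8: → [27,36); WM=33
i=12 t=38 v=7: → [36,45); WM=38; [27,36) fires=2
i=13 t=21 v=2: DROP (t<38-4); WM=38
i=14 t=42 v=2: → [36,45); WM=42
i=15 t=42 v=4: → [36,45); WM=42
i=16 t=43 v=8: → [36,45); WM=43
i=17 t=48 v=1: → [45,54); WM=48; [36,45) fires=4
i=18 t=50 v=2: → [45,54); WM=50
i=19 t=50 v=3: → [45,54); WM=50
i=20 t=50 v=5: → [45,54); WM=50
i=21 t=50 v=9: → [45,54); WM=50
i=22 t=51 v=6: → [45,54); WM=51
i=23 t=53 v=6: → [45,54); WM=53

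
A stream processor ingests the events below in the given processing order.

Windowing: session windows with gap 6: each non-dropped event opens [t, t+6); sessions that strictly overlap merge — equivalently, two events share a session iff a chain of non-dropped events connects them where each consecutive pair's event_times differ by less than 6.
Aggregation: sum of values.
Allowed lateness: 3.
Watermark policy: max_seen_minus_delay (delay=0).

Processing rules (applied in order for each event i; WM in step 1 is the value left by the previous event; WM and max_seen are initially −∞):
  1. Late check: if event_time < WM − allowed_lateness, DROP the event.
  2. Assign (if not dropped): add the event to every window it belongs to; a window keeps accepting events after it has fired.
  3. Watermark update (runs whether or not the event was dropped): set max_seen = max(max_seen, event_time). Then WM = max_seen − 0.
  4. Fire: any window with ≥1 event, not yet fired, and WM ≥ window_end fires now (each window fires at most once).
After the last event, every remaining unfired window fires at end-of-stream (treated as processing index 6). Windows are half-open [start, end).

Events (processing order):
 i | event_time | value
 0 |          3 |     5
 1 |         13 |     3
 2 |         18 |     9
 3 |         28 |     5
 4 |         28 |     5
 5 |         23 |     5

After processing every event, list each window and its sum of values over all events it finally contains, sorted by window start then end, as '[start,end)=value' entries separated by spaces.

i=0 t=3 v=5: → [3,9); WM=3
i=1 t=13 v=3: → [13,19); WM=13
i=2 t=18 v=9: → [13,24); WM=18
i=3 t=28 v=5: → [28,34); WM=28
i=4 t=28 v=5: → [28,34); WM=28
i=5 t=23 v=5: DROP (t<28-3); WM=28

[3,9)=5 [13,24)=12 [28,34)=10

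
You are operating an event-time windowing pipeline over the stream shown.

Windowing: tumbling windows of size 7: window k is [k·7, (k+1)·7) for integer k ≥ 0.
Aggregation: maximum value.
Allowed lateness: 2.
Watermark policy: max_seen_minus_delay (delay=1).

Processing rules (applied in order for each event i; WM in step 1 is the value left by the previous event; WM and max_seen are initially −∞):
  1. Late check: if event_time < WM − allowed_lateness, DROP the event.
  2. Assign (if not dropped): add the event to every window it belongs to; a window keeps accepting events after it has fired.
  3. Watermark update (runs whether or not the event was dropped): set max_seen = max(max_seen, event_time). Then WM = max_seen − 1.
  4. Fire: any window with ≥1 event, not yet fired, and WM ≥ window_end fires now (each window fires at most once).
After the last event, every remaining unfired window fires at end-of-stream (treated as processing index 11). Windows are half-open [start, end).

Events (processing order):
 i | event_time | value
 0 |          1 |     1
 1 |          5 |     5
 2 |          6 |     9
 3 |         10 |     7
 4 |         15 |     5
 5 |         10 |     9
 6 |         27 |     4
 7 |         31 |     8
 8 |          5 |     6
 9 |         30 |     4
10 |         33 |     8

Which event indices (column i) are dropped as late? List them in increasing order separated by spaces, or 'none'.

i=0 t=1 v=1: → [0,7); WM=0
i=1 t=5 v=5: → [0,7); WM=4
i=2 t=6 v=9: → [0,7); WM=5
i=3 t=10 v=7: → [7,14); WM=9; [0,7) fires=9
i=4 t=15 v=5: → [14,21); WM=14; [7,14) fires=7
i=5 t=10 v=9: DROP (t<14-2); WM=14
i=6 t=27 v=4: → [21,28); WM=26; [14,21) fires=5
i=7 t=31 v=8: → [28,35); WM=30; [21,28) fires=4
i=8 t=5 v=6: DROP (t<30-2); WM=30
i=9 t=30 v=4: → [28,35); WM=30
i=10 t=33 v=8: → [28,35); WM=32

5 8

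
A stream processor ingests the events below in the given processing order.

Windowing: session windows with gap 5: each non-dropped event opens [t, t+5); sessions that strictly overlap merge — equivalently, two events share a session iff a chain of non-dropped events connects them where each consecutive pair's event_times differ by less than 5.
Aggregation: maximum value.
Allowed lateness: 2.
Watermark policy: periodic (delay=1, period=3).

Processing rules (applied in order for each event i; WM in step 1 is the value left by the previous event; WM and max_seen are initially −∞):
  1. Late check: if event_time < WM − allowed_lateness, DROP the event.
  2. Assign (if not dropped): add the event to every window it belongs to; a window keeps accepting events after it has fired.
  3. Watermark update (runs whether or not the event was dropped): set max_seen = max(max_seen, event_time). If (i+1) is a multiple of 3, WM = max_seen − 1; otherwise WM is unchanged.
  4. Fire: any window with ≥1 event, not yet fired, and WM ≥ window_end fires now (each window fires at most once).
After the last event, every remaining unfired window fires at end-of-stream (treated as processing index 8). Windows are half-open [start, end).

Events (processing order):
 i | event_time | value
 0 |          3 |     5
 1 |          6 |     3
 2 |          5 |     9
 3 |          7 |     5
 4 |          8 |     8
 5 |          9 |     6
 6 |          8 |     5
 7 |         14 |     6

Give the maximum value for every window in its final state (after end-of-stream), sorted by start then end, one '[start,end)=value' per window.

[3,14)=9 [14,19)=6

i=0 t=3 v=5: → [3,8); WM=−∞
i=1 t=6 v=3: → [3,11); WM=−∞
i=2 t=5 v=9: → [3,11); WM=5
i=3 t=7 v=5: → [3,12); WM=5
i=4 t=8 v=8: → [3,13); WM=5
i=5 t=9 v=6: → [3,14); WM=8
i=6 t=8 v=5: → [3,14); WM=8
i=7 t=14 v=6: → [14,19); WM=8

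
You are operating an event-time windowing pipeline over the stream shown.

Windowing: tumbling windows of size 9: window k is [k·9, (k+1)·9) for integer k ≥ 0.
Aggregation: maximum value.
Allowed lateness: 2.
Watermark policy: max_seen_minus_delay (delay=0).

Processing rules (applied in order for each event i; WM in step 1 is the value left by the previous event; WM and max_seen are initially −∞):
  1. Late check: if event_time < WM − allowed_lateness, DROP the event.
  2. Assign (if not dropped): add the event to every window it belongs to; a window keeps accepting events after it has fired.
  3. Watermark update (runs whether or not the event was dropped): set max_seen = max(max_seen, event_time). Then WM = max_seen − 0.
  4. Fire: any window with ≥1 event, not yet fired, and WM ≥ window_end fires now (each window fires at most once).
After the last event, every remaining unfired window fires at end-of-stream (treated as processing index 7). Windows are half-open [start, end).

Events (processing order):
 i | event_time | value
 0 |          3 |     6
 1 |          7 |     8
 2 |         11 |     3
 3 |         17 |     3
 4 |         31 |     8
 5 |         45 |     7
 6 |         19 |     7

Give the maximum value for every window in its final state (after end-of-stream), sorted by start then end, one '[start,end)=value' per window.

i=0 t=3 v=6: → [0,9); WM=3
i=1 t=7 v=8: → [0,9); WM=7
i=2 t=11 v=3: → [9,18); WM=11; [0,9) fires=8
i=3 t=17 v=3: → [9,18); WM=17
i=4 t=31 v=8: → [27,36); WM=31; [9,18) fires=3
i=5 t=45 v=7: → [45,54); WM=45; [27,36) fires=8
i=6 t=19 v=7: DROP (t<45-2); WM=45

[0,9)=8 [9,18)=3 [27,36)=8 [45,54)=7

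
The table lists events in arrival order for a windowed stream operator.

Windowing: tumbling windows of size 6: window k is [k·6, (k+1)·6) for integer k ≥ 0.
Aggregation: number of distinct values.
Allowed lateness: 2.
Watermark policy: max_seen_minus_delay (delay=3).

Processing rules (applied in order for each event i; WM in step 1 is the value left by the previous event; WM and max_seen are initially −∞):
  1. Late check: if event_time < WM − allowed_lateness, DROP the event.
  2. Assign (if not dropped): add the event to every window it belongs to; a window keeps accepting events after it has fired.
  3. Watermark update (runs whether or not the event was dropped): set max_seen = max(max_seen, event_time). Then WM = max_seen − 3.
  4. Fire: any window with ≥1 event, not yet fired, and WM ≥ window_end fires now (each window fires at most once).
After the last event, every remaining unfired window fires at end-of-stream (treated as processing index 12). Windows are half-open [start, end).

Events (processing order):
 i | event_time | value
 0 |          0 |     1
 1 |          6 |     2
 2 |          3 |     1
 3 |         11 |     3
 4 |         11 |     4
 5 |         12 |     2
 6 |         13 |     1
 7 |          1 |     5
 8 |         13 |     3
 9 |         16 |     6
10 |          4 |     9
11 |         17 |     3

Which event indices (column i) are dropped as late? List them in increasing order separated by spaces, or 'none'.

i=0 t=0 v=1: → [0,6); WM=-3
i=1 t=6 v=2: → [6,12); WM=3
i=2 t=3 v=1: → [0,6); WM=3
i=3 t=11 v=3: → [6,12); WM=8; [0,6) fires=1
i=4 t=11 v=4: → [6,12); WM=8
i=5 t=12 v=2: → [12,18); WM=9
i=6 t=13 v=1: → [12,18); WM=10
i=7 t=1 v=5: DROP (t<10-2); WM=10
i=8 t=13 v=3: → [12,18); WM=10
i=9 t=16 v=6: → [12,18); WM=13; [6,12) fires=3
i=10 t=4 v=9: DROP (t<13-2); WM=13
i=11 t=17 v=3: → [12,18); WM=14

7 10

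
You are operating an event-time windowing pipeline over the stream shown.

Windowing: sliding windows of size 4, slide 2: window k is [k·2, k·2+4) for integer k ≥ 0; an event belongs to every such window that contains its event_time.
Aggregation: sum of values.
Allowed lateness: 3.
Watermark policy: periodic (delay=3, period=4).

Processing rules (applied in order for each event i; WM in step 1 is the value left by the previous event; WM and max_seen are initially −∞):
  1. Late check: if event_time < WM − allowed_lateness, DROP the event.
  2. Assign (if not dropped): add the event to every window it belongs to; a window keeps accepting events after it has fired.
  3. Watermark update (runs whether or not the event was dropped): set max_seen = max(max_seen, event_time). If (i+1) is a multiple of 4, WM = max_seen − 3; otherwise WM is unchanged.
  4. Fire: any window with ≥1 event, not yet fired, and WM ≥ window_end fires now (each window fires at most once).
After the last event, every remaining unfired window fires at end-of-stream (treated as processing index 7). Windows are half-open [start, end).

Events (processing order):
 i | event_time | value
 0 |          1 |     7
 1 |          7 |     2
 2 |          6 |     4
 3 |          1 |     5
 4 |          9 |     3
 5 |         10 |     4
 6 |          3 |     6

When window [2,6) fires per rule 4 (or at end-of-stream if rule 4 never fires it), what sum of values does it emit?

6

i=0 t=1 v=7: → [0,4); WM=−∞
i=1 t=7 v=2: → [6,10),[4,8); WM=−∞
i=2 t=6 v=4: → [6,10),[4,8); WM=−∞
i=3 t=1 v=5: → [0,4); WM=4; [0,4) fires=12
i=4 t=9 v=3: → [8,12),[6,10); WM=4
i=5 t=10 v=4: → [10,14),[8,12); WM=4
i=6 t=3 v=6: → [2,6),[0,4); WM=4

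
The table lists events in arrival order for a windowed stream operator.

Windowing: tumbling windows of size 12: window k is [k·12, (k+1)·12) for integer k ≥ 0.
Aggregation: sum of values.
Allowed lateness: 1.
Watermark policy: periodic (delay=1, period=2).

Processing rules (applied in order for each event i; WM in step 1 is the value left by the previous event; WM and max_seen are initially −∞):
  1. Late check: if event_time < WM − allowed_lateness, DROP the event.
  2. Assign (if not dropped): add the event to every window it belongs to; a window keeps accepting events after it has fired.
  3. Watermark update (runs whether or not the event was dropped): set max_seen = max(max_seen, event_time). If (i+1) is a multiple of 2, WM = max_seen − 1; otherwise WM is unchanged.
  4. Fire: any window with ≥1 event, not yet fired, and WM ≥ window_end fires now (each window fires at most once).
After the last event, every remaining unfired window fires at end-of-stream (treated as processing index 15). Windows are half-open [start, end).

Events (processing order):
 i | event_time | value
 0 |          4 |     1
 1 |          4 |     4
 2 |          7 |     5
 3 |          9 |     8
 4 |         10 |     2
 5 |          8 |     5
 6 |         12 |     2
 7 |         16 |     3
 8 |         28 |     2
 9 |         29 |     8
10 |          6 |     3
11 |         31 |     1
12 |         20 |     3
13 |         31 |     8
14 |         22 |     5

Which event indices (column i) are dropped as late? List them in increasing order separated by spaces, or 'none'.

10 12 14

i=0 t=4 v=1: → [0,12); WM=−∞
i=1 t=4 v=4: → [0,12); WM=3
i=2 t=7 v=5: → [0,12); WM=3
i=3 t=9 v=8: → [0,12); WM=8
i=4 t=10 v=2: → [0,12); WM=8
i=5 t=8 v=5: → [0,12); WM=9
i=6 t=12 v=2: → [12,24); WM=9
i=7 t=16 v=3: → [12,24); WM=15; [0,12) fires=25
i=8 t=28 v=2: → [24,36); WM=15
i=9 t=29 v=8: → [24,36); WM=28; [12,24) fires=5
i=10 t=6 v=3: DROP (t<28-1); WM=28
i=11 t=31 v=1: → [24,36); WM=30
i=12 t=20 v=3: DROP (t<30-1); WM=30
i=13 t=31 v=8: → [24,36); WM=30
i=14 t=22 v=5: DROP (t<30-1); WM=30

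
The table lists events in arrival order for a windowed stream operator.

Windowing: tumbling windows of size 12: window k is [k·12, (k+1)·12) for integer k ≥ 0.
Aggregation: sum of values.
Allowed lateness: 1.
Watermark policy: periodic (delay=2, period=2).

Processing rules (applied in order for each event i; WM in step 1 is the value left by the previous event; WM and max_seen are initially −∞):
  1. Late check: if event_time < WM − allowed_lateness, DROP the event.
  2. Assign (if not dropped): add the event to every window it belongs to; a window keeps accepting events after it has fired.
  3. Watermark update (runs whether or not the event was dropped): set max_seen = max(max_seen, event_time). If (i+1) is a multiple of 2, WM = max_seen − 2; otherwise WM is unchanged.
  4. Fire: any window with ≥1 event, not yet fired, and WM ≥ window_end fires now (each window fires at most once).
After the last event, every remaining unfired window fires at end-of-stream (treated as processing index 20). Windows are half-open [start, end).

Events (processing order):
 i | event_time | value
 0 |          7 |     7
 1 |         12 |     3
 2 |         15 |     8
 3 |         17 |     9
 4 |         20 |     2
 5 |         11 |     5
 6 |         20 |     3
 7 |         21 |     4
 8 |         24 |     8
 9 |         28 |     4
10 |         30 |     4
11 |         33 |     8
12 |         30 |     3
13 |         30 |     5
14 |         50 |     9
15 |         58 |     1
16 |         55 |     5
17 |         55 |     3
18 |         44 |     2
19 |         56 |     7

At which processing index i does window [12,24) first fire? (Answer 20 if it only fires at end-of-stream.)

i=0 t=7 v=7: → [0,12); WM=−∞
i=1 t=12 v=3: → [12,24); WM=10
i=2 t=15 v=8: → [12,24); WM=10
i=3 t=17 v=9: → [12,24); WM=15; [0,12) fires=7
i=4 t=20 v=2: → [12,24); WM=15
i=5 t=11 v=5: DROP (t<15-1); WM=18
i=6 t=20 v=3: → [12,24); WM=18
i=7 t=21 v=4: → [12,24); WM=19
i=8 t=24 v=8: → [24,36); WM=19
i=9 t=28 v=4: → [24,36); WM=26; [12,24) fires=29
i=10 t=30 v=4: → [24,36); WM=26
i=11 t=33 v=8: → [24,36); WM=31
i=12 t=30 v=3: → [24,36); WM=31
i=13 t=30 v=5: → [24,36); WM=31
i=14 t=50 v=9: → [48,60); WM=31
i=15 t=58 v=1: → [48,60); WM=56; [24,36) fires=32
i=16 t=55 v=5: → [48,60); WM=56
i=17 t=55 v=3: → [48,60); WM=56
i=18 t=44 v=2: DROP (t<56-1); WM=56
i=19 t=56 v=7: → [48,60); WM=56

9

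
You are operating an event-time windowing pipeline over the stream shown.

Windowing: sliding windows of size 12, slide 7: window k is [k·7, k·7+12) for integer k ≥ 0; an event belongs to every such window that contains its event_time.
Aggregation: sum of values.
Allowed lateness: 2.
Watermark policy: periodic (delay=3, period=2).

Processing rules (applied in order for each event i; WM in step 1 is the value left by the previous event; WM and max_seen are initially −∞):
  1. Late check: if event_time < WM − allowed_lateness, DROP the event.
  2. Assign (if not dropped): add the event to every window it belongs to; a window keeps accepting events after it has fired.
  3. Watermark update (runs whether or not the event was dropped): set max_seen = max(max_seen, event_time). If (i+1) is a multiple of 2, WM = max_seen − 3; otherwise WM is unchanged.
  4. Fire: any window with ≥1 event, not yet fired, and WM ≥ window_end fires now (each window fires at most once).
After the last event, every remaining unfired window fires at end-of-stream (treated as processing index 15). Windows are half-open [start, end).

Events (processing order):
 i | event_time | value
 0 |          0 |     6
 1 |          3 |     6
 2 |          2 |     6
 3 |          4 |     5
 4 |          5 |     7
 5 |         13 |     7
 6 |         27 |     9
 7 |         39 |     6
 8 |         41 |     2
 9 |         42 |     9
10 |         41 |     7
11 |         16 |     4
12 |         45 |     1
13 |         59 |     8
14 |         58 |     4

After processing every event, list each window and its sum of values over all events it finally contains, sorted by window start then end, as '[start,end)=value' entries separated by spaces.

i=0 t=0 v=6: → [0,12); WM=−∞
i=1 t=3 v=6: → [0,12); WM=0
i=2 t=2 v=6: → [0,12); WM=0
i=3 t=4 v=5: → [0,12); WM=1
i=4 t=5 v=7: → [0,12); WM=1
i=5 t=13 v=7: → [7,19); WM=10
i=6 t=27 v=9: → [21,33); WM=10
i=7 t=39 v=6: → [35,47),[28,40); WM=36; [0,12) fires=30 [7,19) fires=7 [21,33) fires=9
i=8 t=41 v=2: → [35,47); WM=36
i=9 t=42 v=9: → [42,54),[35,47); WM=39
i=10 t=41 v=7: → [35,47); WM=39
i=11 t=16 v=4: DROP (t<39-2); WM=39
i=12 t=45 v=1: → [42,54),[35,47); WM=39
i=13 t=59 v=8: → [56,68),[49,61); WM=56; [28,40) fires=6 [35,47) fires=25 [42,54) fires=10
i=14 t=58 v=4: → [56,68),[49,61); WM=56

[0,12)=30 [7,19)=7 [21,33)=9 [28,40)=6 [35,47)=25 [42,54)=10 [49,61)=12 [56,68)=12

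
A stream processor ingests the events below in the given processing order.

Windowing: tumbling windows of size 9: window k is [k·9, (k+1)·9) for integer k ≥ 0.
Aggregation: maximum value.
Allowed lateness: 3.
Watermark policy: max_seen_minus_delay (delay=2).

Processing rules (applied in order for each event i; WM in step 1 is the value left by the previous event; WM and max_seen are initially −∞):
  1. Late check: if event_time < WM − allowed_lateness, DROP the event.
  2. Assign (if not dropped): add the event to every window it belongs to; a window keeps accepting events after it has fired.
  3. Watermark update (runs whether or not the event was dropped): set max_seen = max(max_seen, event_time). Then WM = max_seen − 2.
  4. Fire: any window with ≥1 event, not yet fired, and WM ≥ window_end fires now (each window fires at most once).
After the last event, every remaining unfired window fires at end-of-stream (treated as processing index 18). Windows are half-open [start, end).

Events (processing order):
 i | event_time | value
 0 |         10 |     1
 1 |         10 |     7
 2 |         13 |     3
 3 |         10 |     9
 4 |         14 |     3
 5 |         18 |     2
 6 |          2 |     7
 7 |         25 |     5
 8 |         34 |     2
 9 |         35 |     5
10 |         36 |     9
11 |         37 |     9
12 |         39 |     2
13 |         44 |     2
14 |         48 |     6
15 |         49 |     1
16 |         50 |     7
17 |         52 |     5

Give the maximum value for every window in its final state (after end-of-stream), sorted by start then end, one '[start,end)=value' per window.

[9,18)=9 [18,27)=5 [27,36)=5 [36,45)=9 [45,54)=7

i=0 t=10 v=1: → [9,18); WM=8
i=1 t=10 v=7: → [9,18); WM=8
i=2 t=13 v=3: → [9,18); WM=11
i=3 t=10 v=9: → [9,18); WM=11
i=4 t=14 v=3: → [9,18); WM=12
i=5 t=18 v=2: → [18,27); WM=16
i=6 t=2 v=7: DROP (t<16-3); WM=16
i=7 t=25 v=5: → [18,27); WM=23; [9,18) fires=9
i=8 t=34 v=2: → [27,36); WM=32; [18,27) fires=5
i=9 t=35 v=5: → [27,36); WM=33
i=10 t=36 v=9: → [36,45); WM=34
i=11 t=37 v=9: → [36,45); WM=35
i=12 t=39 v=2: → [36,45); WM=37; [27,36) fires=5
i=13 t=44 v=2: → [36,45); WM=42
i=14 t=48 v=6: → [45,54); WM=46; [36,45) fires=9
i=15 t=49 v=1: → [45,54); WM=47
i=16 t=50 v=7: → [45,54); WM=48
i=17 t=52 v=5: → [45,54); WM=50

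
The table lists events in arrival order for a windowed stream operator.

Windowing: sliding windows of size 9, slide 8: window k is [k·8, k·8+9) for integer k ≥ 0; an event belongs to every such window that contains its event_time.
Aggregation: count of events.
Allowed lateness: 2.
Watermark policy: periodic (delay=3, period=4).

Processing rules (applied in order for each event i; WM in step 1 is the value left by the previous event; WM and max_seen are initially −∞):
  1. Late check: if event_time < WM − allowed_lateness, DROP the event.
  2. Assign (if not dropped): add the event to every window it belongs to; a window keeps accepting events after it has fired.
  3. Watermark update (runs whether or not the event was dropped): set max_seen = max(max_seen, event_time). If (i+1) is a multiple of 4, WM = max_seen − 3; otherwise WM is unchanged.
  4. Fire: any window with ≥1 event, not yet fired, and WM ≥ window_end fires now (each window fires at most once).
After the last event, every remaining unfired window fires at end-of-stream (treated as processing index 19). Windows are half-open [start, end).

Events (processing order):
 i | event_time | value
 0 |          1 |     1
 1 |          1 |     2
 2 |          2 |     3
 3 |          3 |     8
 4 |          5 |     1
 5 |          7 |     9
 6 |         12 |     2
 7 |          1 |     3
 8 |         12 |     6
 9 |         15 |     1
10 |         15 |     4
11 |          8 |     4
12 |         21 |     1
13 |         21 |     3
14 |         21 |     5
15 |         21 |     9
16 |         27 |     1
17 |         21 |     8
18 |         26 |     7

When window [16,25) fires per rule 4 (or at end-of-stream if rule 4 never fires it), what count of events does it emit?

5

i=0 t=1 v=1: → [0,9); WM=−∞
i=1 t=1 v=2: → [0,9); WM=−∞
i=2 t=2 v=3: → [0,9); WM=−∞
i=3 t=3 v=8: → [0,9); WM=0
i=4 t=5 v=1: → [0,9); WM=0
i=5 t=7 v=9: → [0,9); WM=0
i=6 t=12 v=2: → [8,17); WM=0
i=7 t=1 v=3: → [0,9); WM=9; [0,9) fires=7
i=8 t=12 v=6: → [8,17); WM=9
i=9 t=15 v=1: → [8,17); WM=9
i=10 t=15 v=4: → [8,17); WM=9
i=11 t=8 v=4: → [8,17),[0,9); WM=12
i=12 t=21 v=1: → [16,25); WM=12
i=13 t=21 v=3: → [16,25); WM=12
i=14 t=21 v=5: → [16,25); WM=12
i=15 t=21 v=9: → [16,25); WM=18; [8,17) fires=5
i=16 t=27 v=1: → [24,33); WM=18
i=17 t=21 v=8: → [16,25); WM=18
i=18 t=26 v=7: → [24,33); WM=18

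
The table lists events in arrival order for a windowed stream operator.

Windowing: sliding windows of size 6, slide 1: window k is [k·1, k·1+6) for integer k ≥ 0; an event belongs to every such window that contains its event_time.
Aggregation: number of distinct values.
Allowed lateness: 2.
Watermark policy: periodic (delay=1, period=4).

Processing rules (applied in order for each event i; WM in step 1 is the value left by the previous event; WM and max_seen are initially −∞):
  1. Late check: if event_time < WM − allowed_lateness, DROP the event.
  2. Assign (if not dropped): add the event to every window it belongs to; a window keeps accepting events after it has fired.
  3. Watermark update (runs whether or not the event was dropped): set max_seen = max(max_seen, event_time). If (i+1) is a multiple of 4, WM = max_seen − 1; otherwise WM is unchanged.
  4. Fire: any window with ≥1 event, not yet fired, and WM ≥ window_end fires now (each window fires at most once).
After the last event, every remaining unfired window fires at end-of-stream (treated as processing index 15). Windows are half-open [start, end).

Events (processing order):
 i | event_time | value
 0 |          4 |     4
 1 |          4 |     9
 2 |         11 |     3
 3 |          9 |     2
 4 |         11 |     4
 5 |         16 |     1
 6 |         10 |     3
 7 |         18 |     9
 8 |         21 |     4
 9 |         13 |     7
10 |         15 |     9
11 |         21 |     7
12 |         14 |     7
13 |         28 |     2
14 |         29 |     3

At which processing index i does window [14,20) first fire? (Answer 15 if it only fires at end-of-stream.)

11

i=0 t=4 v=4: → [4,10),[3,9),[2,8),[1,7),[0,6); WM=−∞
i=1 t=4 v=9: → [4,10),[3,9),[2,8),[1,7),[0,6); WM=−∞
i=2 t=11 v=3: → [11,17),[10,16),[9,15),[8,14),[7,13),[6,12); WM=−∞
i=3 t=9 v=2: → [9,15),[8,14),[7,13),[6,12),[5,11),[4,10); WM=10; [0,6) fires=2 [1,7) fires=2 [2,8) fires=2 [3,9) fires=2 [4,10) fires=3
i=4 t=11 v=4: → [11,17),[10,16),[9,15),[8,14),[7,13),[6,12); WM=10
i=5 t=16 v=1: → [16,22),[15,21),[14,20),[13,19),[12,18),[11,17); WM=10
i=6 t=10 v=3: → [10,16),[9,15),[8,14),[7,13),[6,12),[5,11); WM=10
i=7 t=18 v=9: → [18,24),[17,23),[16,22),[15,21),[14,20),[13,19); WM=17; [5,11) fires=2 [6,12) fires=3 [7,13) fires=3 [8,14) fires=3 [9,15) fires=3 [10,16) fires=2 [11,17) fires=3
i=8 t=21 v=4: → [21,27),[20,26),[19,25),[18,24),[17,23),[16,22); WM=17
i=9 t=13 v=7: DROP (t<17-2); WM=17
i=10 t=15 v=9: → [15,21),[14,20),[13,19),[12,18),[11,17),[10,16); WM=17
i=11 t=21 v=7: → [21,27),[20,26),[19,25),[18,24),[17,23),[16,22); WM=20; [12,18) fires=2 [13,19) fires=2 [14,20) fires=2
i=12 t=14 v=7: DROP (t<20-2); WM=20
i=13 t=28 v=2: → [28,34),[27,33),[26,32),[25,31),[24,30),[23,29); WM=20
i=14 t=29 v=3: → [29,35),[28,34),[27,33),[26,32),[25,31),[24,30); WM=20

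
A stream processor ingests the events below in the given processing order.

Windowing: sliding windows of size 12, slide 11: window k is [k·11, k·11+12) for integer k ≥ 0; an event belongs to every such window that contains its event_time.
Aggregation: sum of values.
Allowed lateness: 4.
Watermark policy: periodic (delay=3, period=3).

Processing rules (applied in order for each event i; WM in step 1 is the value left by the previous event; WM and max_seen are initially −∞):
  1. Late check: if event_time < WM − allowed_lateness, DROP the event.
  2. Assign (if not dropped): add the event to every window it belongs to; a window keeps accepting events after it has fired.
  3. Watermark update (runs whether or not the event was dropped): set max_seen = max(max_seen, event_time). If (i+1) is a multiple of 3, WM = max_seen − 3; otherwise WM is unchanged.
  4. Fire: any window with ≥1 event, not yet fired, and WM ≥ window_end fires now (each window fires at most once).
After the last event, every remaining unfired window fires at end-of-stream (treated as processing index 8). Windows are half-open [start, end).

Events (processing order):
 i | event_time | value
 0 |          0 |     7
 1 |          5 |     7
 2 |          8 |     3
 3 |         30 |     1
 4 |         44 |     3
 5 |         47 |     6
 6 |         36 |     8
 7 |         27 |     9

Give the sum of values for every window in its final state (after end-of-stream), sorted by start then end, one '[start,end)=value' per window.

i=0 t=0 v=7: → [0,12); WM=−∞
i=1 t=5 v=7: → [0,12); WM=−∞
i=2 t=8 v=3: → [0,12); WM=5
i=3 t=30 v=1: → [22,34); WM=5
i=4 t=44 v=3: → [44,56),[33,45); WM=5
i=5 t=47 v=6: → [44,56); WM=44; [0,12) fires=17 [22,34) fires=1
i=6 t=36 v=8: DROP (t<44-4); WM=44
i=7 t=27 v=9: DROP (t<44-4); WM=44

[0,12)=17 [22,34)=1 [33,45)=3 [44,56)=9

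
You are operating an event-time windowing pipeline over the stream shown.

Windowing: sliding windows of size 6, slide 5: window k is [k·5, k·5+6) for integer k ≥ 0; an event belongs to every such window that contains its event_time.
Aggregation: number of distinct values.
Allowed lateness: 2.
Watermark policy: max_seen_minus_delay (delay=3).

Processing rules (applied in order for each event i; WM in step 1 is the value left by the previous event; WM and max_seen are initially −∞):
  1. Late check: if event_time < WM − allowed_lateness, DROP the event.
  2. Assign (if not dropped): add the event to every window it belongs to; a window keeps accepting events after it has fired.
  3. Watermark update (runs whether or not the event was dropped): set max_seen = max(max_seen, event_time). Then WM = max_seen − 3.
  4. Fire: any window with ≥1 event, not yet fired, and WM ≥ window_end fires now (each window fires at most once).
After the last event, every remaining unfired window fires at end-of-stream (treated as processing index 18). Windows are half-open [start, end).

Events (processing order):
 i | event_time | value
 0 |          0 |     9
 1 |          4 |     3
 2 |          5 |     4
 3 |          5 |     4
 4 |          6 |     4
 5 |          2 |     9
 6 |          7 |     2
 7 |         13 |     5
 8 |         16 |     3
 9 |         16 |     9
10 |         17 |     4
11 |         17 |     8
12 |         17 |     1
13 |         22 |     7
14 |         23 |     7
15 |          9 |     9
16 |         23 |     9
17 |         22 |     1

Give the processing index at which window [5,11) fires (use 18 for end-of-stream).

i=0 t=0 v=9: → [0,6); WM=-3
i=1 t=4 v=3: → [0,6); WM=1
i=2 t=5 v=4: → [5,11),[0,6); WM=2
i=3 t=5 v=4: → [5,11),[0,6); WM=2
i=4 t=6 v=4: → [5,11); WM=3
i=5 t=2 v=9: → [0,6); WM=3
i=6 t=7 v=2: → [5,11); WM=4
i=7 t=13 v=5: → [10,16); WM=10; [0,6) fires=3
i=8 t=16 v=3: → [15,21); WM=13; [5,11) fires=2
i=9 t=16 v=9: → [15,21); WM=13
i=10 t=17 v=4: → [15,21); WM=14
i=11 t=17 v=8: → [15,21); WM=14
i=12 t=17 v=1: → [15,21); WM=14
i=13 t=22 v=7: → [20,26); WM=19; [10,16) fires=1
i=14 t=23 v=7: → [20,26); WM=20
i=15 t=9 v=9: DROP (t<20-2); WM=20
i=16 t=23 v=9: → [20,26); WM=20
i=17 t=22 v=1: → [20,26); WM=20

8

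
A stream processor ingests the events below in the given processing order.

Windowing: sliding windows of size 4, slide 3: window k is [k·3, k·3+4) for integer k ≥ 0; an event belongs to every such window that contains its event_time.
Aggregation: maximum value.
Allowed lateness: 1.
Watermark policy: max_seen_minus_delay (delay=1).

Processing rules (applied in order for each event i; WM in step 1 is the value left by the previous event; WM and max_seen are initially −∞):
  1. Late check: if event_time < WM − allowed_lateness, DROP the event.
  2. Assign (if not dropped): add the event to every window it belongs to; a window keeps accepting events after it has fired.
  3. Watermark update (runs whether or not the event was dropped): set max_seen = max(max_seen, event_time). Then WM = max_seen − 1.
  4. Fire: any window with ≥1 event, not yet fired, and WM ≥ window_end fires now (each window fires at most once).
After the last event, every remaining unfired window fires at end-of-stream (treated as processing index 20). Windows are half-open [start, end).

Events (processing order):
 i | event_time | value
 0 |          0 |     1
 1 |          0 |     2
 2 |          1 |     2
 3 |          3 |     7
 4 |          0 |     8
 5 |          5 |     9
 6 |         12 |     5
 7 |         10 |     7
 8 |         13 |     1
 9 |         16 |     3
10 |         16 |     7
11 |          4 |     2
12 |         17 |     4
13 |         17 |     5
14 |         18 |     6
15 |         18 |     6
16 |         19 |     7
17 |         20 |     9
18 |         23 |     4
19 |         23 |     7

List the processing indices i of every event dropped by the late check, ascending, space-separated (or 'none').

4 11

i=0 t=0 v=1: → [0,4); WM=-1
i=1 t=0 v=2: → [0,4); WM=-1
i=2 t=1 v=2: → [0,4); WM=0
i=3 t=3 v=7: → [3,7),[0,4); WM=2
i=4 t=0 v=8: DROP (t<2-1); WM=2
i=5 t=5 v=9: → [3,7); WM=4; [0,4) fires=7
i=6 t=12 v=5: → [12,16),[9,13); WM=11; [3,7) fires=9
i=7 t=10 v=7: → [9,13); WM=11
i=8 t=13 v=1: → [12,16); WM=12
i=9 t=16 v=3: → [15,19); WM=15; [9,13) fires=7
i=10 t=16 v=7: → [15,19); WM=15
i=11 t=4 v=2: DROP (t<15-1); WM=15
i=12 t=17 v=4: → [15,19); WM=16; [12,16) fires=5
i=13 t=17 v=5: → [15,19); WM=16
i=14 t=18 v=6: → [18,22),[15,19); WM=17
i=15 t=18 v=6: → [18,22),[15,19); WM=17
i=16 t=19 v=7: → [18,22); WM=18
i=17 t=20 v=9: → [18,22); WM=19; [15,19) fires=7
i=18 t=23 v=4: → [21,25); WM=22; [18,22) fires=9
i=19 t=23 v=7: → [21,25); WM=22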